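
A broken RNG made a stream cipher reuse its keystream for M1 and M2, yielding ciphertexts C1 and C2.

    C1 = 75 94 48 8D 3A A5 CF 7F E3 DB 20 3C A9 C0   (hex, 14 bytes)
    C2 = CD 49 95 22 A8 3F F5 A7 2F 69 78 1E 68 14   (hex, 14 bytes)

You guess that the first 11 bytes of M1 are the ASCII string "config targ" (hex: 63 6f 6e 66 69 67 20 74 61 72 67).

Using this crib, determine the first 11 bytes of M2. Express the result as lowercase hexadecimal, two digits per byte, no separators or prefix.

First, C1 ⊕ C2 = (M1 ⊕ K) ⊕ (M2 ⊕ K) = M1 ⊕ M2, so the key drops out. Then M2 = (M1 ⊕ M2) ⊕ M1 over the first 11 bytes.
byte 0: (75 XOR cd) XOR 63 = b8 XOR 63 = db
byte 1: (94 XOR 49) XOR 6f = dd XOR 6f = b2
byte 2: (48 XOR 95) XOR 6e = dd XOR 6e = b3
byte 3: (8d XOR 22) XOR 66 = af XOR 66 = c9
byte 4: (3a XOR a8) XOR 69 = 92 XOR 69 = fb
byte 5: (a5 XOR 3f) XOR 67 = 9a XOR 67 = fd
byte 6: (cf XOR f5) XOR 20 = 3a XOR 20 = 1a
byte 7: (7f XOR a7) XOR 74 = d8 XOR 74 = ac
byte 8: (e3 XOR 2f) XOR 61 = cc XOR 61 = ad
byte 9: (db XOR 69) XOR 72 = b2 XOR 72 = c0
byte 10: (20 XOR 78) XOR 67 = 58 XOR 67 = 3f

dbb2b3c9fbfd1aacadc03f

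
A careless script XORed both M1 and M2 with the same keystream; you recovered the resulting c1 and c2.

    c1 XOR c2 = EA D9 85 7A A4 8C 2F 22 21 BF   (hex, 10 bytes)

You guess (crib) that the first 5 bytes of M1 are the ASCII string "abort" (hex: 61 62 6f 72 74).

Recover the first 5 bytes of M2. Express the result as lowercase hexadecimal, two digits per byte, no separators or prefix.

8bbbea08d0

Since c1 ⊕ c2 = M1 ⊕ M2, XORing with the guessed M1 bytes yields the corresponding M2 bytes: M2 = (c1 ⊕ c2) ⊕ M1.
11101010 xor 01100001 = 10001011
11011001 xor 01100010 = 10111011
10000101 xor 01101111 = 11101010
01111010 xor 01110010 = 00001000
10100100 xor 01110100 = 11010000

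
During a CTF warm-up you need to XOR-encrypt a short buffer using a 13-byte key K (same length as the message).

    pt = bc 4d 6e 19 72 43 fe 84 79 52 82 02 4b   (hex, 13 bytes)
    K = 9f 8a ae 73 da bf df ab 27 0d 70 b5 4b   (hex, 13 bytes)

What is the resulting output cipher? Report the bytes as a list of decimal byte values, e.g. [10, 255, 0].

[35, 199, 192, 106, 168, 252, 33, 47, 94, 95, 242, 183, 0]

XOR is its own inverse, so applying the key byte-wise gives the result directly.
bc XOR 9f = 23
4d XOR 8a = c7
6e XOR ae = c0
19 XOR 73 = 6a
72 XOR da = a8
43 XOR bf = fc
fe XOR df = 21
84 XOR ab = 2f
79 XOR 27 = 5e
52 XOR 0d = 5f
82 XOR 70 = f2
02 XOR b5 = b7
4b XOR 4b = 00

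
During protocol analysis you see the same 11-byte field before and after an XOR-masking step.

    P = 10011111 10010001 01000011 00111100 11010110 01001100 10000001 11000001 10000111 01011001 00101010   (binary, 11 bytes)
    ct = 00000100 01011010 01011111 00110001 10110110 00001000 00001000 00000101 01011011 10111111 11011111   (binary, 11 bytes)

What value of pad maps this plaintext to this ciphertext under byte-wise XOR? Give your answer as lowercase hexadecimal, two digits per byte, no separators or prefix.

9bcb1c0d604489c4dce6f5

Since ct = P ⊕ pad, XORing both sides with P gives pad = P ⊕ ct.
9f ⊕ 04 = 9b
91 ⊕ 5a = cb
43 ⊕ 5f = 1c
3c ⊕ 31 = 0d
d6 ⊕ b6 = 60
4c ⊕ 08 = 44
81 ⊕ 08 = 89
c1 ⊕ 05 = c4
87 ⊕ 5b = dc
59 ⊕ bf = e6
2a ⊕ df = f5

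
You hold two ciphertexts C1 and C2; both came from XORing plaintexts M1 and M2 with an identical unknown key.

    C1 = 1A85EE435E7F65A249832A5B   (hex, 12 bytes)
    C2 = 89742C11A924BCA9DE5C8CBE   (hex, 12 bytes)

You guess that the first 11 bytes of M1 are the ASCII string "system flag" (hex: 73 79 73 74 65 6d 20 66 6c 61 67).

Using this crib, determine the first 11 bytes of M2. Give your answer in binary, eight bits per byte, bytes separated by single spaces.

11100000 10001000 10110001 00100110 10010010 00110110 11111001 01101101 11111011 10111110 11000001

First, C1 ⊕ C2 = (M1 ⊕ K) ⊕ (M2 ⊕ K) = M1 ⊕ M2, so the key drops out. Then M2 = (M1 ⊕ M2) ⊕ M1 over the first 11 bytes.
byte 0: (1a xor 89) xor 73 = 93 xor 73 = e0
byte 1: (85 xor 74) xor 79 = f1 xor 79 = 88
byte 2: (ee xor 2c) xor 73 = c2 xor 73 = b1
byte 3: (43 xor 11) xor 74 = 52 xor 74 = 26
byte 4: (5e xor a9) xor 65 = f7 xor 65 = 92
byte 5: (7f xor 24) xor 6d = 5b xor 6d = 36
byte 6: (65 xor bc) xor 20 = d9 xor 20 = f9
byte 7: (a2 xor a9) xor 66 = 0b xor 66 = 6d
byte 8: (49 xor de) xor 6c = 97 xor 6c = fb
byte 9: (83 xor 5c) xor 61 = df xor 61 = be
byte 10: (2a xor 8c) xor 67 = a6 xor 67 = c1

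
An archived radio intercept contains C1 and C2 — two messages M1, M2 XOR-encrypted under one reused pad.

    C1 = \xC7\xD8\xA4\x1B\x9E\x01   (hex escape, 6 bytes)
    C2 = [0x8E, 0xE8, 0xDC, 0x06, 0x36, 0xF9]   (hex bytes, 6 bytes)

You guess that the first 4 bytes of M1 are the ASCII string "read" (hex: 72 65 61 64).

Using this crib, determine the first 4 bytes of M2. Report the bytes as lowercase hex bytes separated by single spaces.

First, C1 ⊕ C2 = (M1 ⊕ K) ⊕ (M2 ⊕ K) = M1 ⊕ M2, so the key drops out. Then M2 = (M1 ⊕ M2) ⊕ M1 over the first 4 bytes.
byte 0: (c7 ⊕ 8e) ⊕ 72 = 49 ⊕ 72 = 3b
byte 1: (d8 ⊕ e8) ⊕ 65 = 30 ⊕ 65 = 55
byte 2: (a4 ⊕ dc) ⊕ 61 = 78 ⊕ 61 = 19
byte 3: (1b ⊕ 06) ⊕ 64 = 1d ⊕ 64 = 79

3b 55 19 79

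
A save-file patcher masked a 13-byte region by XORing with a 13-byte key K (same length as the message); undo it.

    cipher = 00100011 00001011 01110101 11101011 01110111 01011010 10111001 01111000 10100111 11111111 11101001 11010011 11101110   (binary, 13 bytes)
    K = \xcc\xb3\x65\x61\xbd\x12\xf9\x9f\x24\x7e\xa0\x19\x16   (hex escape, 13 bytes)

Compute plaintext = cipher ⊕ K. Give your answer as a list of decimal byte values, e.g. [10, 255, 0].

XOR is its own inverse, so applying the key byte-wise gives the result directly.
byte 0: 23 XOR cc = ef
byte 1: 0b XOR b3 = b8
byte 2: 75 XOR 65 = 10
byte 3: eb XOR 61 = 8a
byte 4: 77 XOR bd = ca
byte 5: 5a XOR 12 = 48
byte 6: b9 XOR f9 = 40
byte 7: 78 XOR 9f = e7
byte 8: a7 XOR 24 = 83
byte 9: ff XOR 7e = 81
byte 10: e9 XOR a0 = 49
byte 11: d3 XOR 19 = ca
byte 12: ee XOR 16 = f8

[239, 184, 16, 138, 202, 72, 64, 231, 131, 129, 73, 202, 248]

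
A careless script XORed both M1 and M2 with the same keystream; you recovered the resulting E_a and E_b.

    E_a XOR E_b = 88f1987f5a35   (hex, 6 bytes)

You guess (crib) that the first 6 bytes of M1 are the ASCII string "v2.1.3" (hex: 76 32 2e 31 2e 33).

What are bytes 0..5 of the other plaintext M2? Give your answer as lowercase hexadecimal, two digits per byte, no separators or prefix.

Since E_a ⊕ E_b = M1 ⊕ M2, XORing with the guessed M1 bytes yields the corresponding M2 bytes: M2 = (E_a ⊕ E_b) ⊕ M1.
88 xor 76 = fe
f1 xor 32 = c3
98 xor 2e = b6
7f xor 31 = 4e
5a xor 2e = 74
35 xor 33 = 06

fec3b64e7406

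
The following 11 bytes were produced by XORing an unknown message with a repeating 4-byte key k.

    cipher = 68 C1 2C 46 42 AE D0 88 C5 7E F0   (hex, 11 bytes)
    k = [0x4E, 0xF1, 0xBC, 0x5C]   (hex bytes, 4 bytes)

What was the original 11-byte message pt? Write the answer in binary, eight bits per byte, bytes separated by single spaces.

The 4-byte key repeats, so the effective keystream is 4e f1 bc 5c 4e f1 bc 5c 4e f1 bc.
byte 0: 68 XOR 4e = 26
byte 1: c1 XOR f1 = 30
byte 2: 2c XOR bc = 90
byte 3: 46 XOR 5c = 1a
byte 4: 42 XOR 4e = 0c
byte 5: ae XOR f1 = 5f
byte 6: d0 XOR bc = 6c
byte 7: 88 XOR 5c = d4
byte 8: c5 XOR 4e = 8b
byte 9: 7e XOR f1 = 8f
byte 10: f0 XOR bc = 4c

00100110 00110000 10010000 00011010 00001100 01011111 01101100 11010100 10001011 10001111 01001100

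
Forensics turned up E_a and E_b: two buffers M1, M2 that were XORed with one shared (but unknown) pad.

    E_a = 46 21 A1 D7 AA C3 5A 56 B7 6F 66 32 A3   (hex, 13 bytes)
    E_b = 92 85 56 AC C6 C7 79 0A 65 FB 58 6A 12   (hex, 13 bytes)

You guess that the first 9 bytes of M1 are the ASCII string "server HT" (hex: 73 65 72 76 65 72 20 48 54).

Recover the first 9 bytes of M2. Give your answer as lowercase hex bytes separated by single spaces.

a7 c1 85 0d 09 76 03 14 86

First, E_a ⊕ E_b = (M1 ⊕ K) ⊕ (M2 ⊕ K) = M1 ⊕ M2, so the key drops out. Then M2 = (M1 ⊕ M2) ⊕ M1 over the first 9 bytes.
byte 0: (46 ⊕ 92) ⊕ 73 = d4 ⊕ 73 = a7
byte 1: (21 ⊕ 85) ⊕ 65 = a4 ⊕ 65 = c1
byte 2: (a1 ⊕ 56) ⊕ 72 = f7 ⊕ 72 = 85
byte 3: (d7 ⊕ ac) ⊕ 76 = 7b ⊕ 76 = 0d
byte 4: (aa ⊕ c6) ⊕ 65 = 6c ⊕ 65 = 09
byte 5: (c3 ⊕ c7) ⊕ 72 = 04 ⊕ 72 = 76
byte 6: (5a ⊕ 79) ⊕ 20 = 23 ⊕ 20 = 03
byte 7: (56 ⊕ 0a) ⊕ 48 = 5c ⊕ 48 = 14
byte 8: (b7 ⊕ 65) ⊕ 54 = d2 ⊕ 54 = 86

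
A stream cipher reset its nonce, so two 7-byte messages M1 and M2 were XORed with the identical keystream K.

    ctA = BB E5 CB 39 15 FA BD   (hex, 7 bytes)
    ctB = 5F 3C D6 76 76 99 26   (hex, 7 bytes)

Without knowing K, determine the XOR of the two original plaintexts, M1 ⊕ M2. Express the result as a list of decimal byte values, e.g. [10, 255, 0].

ctA ⊕ ctB = (M1 ⊕ K) ⊕ (M2 ⊕ K) = M1 ⊕ M2 — the shared key cancels under XOR.
10111011 XOR 01011111 = 11100100
11100101 XOR 00111100 = 11011001
11001011 XOR 11010110 = 00011101
00111001 XOR 01110110 = 01001111
00010101 XOR 01110110 = 01100011
11111010 XOR 10011001 = 01100011
10111101 XOR 00100110 = 10011011

[228, 217, 29, 79, 99, 99, 155]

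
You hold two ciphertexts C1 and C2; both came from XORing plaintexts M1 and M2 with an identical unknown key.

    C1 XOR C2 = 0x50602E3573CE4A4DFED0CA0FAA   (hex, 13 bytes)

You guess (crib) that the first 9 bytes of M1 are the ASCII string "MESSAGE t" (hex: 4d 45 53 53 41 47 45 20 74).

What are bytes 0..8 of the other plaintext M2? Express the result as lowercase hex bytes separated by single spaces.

1d 25 7d 66 32 89 0f 6d 8a

Since C1 ⊕ C2 = M1 ⊕ M2, XORing with the guessed M1 bytes yields the corresponding M2 bytes: M2 = (C1 ⊕ C2) ⊕ M1.
byte 0:  80 ^  77 =  29
byte 1:  96 ^  69 =  37
byte 2:  46 ^  83 = 125
byte 3:  53 ^  83 = 102
byte 4: 115 ^  65 =  50
byte 5: 206 ^  71 = 137
byte 6:  74 ^  69 =  15
byte 7:  77 ^  32 = 109
byte 8: 254 ^ 116 = 138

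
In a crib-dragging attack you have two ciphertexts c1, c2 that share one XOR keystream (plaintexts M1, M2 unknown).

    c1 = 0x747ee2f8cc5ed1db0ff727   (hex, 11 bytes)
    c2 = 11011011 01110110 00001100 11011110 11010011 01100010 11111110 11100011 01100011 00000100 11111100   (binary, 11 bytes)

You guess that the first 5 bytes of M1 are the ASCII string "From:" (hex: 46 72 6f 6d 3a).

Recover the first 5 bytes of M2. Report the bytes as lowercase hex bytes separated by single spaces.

First, c1 ⊕ c2 = (M1 ⊕ K) ⊕ (M2 ⊕ K) = M1 ⊕ M2, so the key drops out. Then M2 = (M1 ⊕ M2) ⊕ M1 over the first 5 bytes.
byte 0: (74 XOR db) XOR 46 = af XOR 46 = e9
byte 1: (7e XOR 76) XOR 72 = 08 XOR 72 = 7a
byte 2: (e2 XOR 0c) XOR 6f = ee XOR 6f = 81
byte 3: (f8 XOR de) XOR 6d = 26 XOR 6d = 4b
byte 4: (cc XOR d3) XOR 3a = 1f XOR 3a = 25

e9 7a 81 4b 25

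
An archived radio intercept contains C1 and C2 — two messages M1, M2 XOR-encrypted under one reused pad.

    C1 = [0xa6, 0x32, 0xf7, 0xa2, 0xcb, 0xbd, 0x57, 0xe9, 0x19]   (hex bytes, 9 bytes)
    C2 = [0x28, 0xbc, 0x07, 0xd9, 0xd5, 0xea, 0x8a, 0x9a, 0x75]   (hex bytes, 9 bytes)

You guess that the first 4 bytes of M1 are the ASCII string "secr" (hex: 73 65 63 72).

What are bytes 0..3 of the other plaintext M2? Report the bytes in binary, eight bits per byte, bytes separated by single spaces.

11111101 11101011 10010011 00001001

First, C1 ⊕ C2 = (M1 ⊕ K) ⊕ (M2 ⊕ K) = M1 ⊕ M2, so the key drops out. Then M2 = (M1 ⊕ M2) ⊕ M1 over the first 4 bytes.
byte 0: (a6 xor 28) xor 73 = 8e xor 73 = fd
byte 1: (32 xor bc) xor 65 = 8e xor 65 = eb
byte 2: (f7 xor 07) xor 63 = f0 xor 63 = 93
byte 3: (a2 xor d9) xor 72 = 7b xor 72 = 09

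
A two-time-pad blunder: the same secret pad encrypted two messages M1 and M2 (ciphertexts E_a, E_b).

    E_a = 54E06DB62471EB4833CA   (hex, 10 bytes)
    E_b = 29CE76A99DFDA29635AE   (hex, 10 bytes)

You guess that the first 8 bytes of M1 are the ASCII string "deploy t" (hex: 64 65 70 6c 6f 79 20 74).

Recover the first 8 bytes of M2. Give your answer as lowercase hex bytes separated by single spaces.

First, E_a ⊕ E_b = (M1 ⊕ K) ⊕ (M2 ⊕ K) = M1 ⊕ M2, so the key drops out. Then M2 = (M1 ⊕ M2) ⊕ M1 over the first 8 bytes.
byte 0: (54 xor 29) xor 64 = 7d xor 64 = 19
byte 1: (e0 xor ce) xor 65 = 2e xor 65 = 4b
byte 2: (6d xor 76) xor 70 = 1b xor 70 = 6b
byte 3: (b6 xor a9) xor 6c = 1f xor 6c = 73
byte 4: (24 xor 9d) xor 6f = b9 xor 6f = d6
byte 5: (71 xor fd) xor 79 = 8c xor 79 = f5
byte 6: (eb xor a2) xor 20 = 49 xor 20 = 69
byte 7: (48 xor 96) xor 74 = de xor 74 = aa

19 4b 6b 73 d6 f5 69 aa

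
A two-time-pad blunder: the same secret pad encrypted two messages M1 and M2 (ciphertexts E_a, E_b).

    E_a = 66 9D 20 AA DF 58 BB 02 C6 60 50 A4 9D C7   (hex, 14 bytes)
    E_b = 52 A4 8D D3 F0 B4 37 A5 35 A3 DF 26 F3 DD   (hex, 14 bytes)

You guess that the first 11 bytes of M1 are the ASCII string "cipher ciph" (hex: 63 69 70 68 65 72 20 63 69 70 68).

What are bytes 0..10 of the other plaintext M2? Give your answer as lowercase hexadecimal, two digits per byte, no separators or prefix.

5750dd114a9eacc49ab3e7

First, E_a ⊕ E_b = (M1 ⊕ K) ⊕ (M2 ⊕ K) = M1 ⊕ M2, so the key drops out. Then M2 = (M1 ⊕ M2) ⊕ M1 over the first 11 bytes.
byte 0: (66 ^ 52) ^ 63 = 34 ^ 63 = 57
byte 1: (9d ^ a4) ^ 69 = 39 ^ 69 = 50
byte 2: (20 ^ 8d) ^ 70 = ad ^ 70 = dd
byte 3: (aa ^ d3) ^ 68 = 79 ^ 68 = 11
byte 4: (df ^ f0) ^ 65 = 2f ^ 65 = 4a
byte 5: (58 ^ b4) ^ 72 = ec ^ 72 = 9e
byte 6: (bb ^ 37) ^ 20 = 8c ^ 20 = ac
byte 7: (02 ^ a5) ^ 63 = a7 ^ 63 = c4
byte 8: (c6 ^ 35) ^ 69 = f3 ^ 69 = 9a
byte 9: (60 ^ a3) ^ 70 = c3 ^ 70 = b3
byte 10: (50 ^ df) ^ 68 = 8f ^ 68 = e7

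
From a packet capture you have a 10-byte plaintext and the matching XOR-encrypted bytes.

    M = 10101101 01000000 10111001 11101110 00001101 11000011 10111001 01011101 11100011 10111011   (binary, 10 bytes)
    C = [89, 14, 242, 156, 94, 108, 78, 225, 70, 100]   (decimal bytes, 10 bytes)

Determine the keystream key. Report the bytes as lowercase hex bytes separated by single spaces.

Since C = M ⊕ key, XORing both sides with M gives key = M ⊕ C.
byte 0: ad ⊕ 59 = f4
byte 1: 40 ⊕ 0e = 4e
byte 2: b9 ⊕ f2 = 4b
byte 3: ee ⊕ 9c = 72
byte 4: 0d ⊕ 5e = 53
byte 5: c3 ⊕ 6c = af
byte 6: b9 ⊕ 4e = f7
byte 7: 5d ⊕ e1 = bc
byte 8: e3 ⊕ 46 = a5
byte 9: bb ⊕ 64 = df

f4 4e 4b 72 53 af f7 bc a5 df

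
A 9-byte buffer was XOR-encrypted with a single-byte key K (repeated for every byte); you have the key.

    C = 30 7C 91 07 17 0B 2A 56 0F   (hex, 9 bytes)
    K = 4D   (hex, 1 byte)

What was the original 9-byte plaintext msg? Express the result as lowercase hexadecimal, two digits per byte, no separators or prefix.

The 1-byte key repeats, so the effective keystream is 4d 4d 4d 4d 4d 4d 4d 4d 4d.
byte 0: 30 ⊕ 4d = 7d
byte 1: 7c ⊕ 4d = 31
byte 2: 91 ⊕ 4d = dc
byte 3: 07 ⊕ 4d = 4a
byte 4: 17 ⊕ 4d = 5a
byte 5: 0b ⊕ 4d = 46
byte 6: 2a ⊕ 4d = 67
byte 7: 56 ⊕ 4d = 1b
byte 8: 0f ⊕ 4d = 42

7d31dc4a5a46671b42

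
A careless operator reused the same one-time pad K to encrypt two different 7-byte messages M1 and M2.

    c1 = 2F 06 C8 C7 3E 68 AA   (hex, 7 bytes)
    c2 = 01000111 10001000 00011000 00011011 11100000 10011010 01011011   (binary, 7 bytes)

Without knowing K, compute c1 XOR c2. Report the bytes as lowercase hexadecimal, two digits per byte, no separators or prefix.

688ed0dcdef2f1

c1 ⊕ c2 = (M1 ⊕ K) ⊕ (M2 ⊕ K) = M1 ⊕ M2 — the shared key cancels under XOR.
2f XOR 47 = 68
06 XOR 88 = 8e
c8 XOR 18 = d0
c7 XOR 1b = dc
3e XOR e0 = de
68 XOR 9a = f2
aa XOR 5b = f1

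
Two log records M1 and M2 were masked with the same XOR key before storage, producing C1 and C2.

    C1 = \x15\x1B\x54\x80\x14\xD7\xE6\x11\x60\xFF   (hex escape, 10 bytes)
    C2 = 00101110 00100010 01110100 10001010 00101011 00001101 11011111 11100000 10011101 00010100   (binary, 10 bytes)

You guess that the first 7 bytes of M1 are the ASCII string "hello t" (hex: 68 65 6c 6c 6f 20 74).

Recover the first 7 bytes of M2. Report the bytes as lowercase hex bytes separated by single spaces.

First, C1 ⊕ C2 = (M1 ⊕ K) ⊕ (M2 ⊕ K) = M1 ⊕ M2, so the key drops out. Then M2 = (M1 ⊕ M2) ⊕ M1 over the first 7 bytes.
byte 0: (15 XOR 2e) XOR 68 = 3b XOR 68 = 53
byte 1: (1b XOR 22) XOR 65 = 39 XOR 65 = 5c
byte 2: (54 XOR 74) XOR 6c = 20 XOR 6c = 4c
byte 3: (80 XOR 8a) XOR 6c = 0a XOR 6c = 66
byte 4: (14 XOR 2b) XOR 6f = 3f XOR 6f = 50
byte 5: (d7 XOR 0d) XOR 20 = da XOR 20 = fa
byte 6: (e6 XOR df) XOR 74 = 39 XOR 74 = 4d

53 5c 4c 66 50 fa 4d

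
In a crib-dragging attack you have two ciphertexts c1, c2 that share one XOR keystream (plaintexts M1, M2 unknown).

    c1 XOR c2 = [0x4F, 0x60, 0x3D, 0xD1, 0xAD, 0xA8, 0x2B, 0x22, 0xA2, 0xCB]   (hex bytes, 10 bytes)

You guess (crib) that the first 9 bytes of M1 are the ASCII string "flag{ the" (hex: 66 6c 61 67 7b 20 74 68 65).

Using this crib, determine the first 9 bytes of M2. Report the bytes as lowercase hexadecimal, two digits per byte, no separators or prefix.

Since c1 ⊕ c2 = M1 ⊕ M2, XORing with the guessed M1 bytes yields the corresponding M2 bytes: M2 = (c1 ⊕ c2) ⊕ M1.
byte 0: 4f ⊕ 66 = 29
byte 1: 60 ⊕ 6c = 0c
byte 2: 3d ⊕ 61 = 5c
byte 3: d1 ⊕ 67 = b6
byte 4: ad ⊕ 7b = d6
byte 5: a8 ⊕ 20 = 88
byte 6: 2b ⊕ 74 = 5f
byte 7: 22 ⊕ 68 = 4a
byte 8: a2 ⊕ 65 = c7

290c5cb6d6885f4ac7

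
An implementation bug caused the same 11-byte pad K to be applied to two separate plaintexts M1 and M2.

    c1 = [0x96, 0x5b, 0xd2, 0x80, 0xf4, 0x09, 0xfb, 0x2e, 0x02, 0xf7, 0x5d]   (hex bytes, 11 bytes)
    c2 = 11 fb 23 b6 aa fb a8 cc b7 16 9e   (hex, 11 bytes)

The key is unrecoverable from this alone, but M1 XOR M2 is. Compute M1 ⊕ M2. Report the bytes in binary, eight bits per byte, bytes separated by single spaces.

c1 ⊕ c2 = (M1 ⊕ K) ⊕ (M2 ⊕ K) = M1 ⊕ M2 — the shared key cancels under XOR.
150 XOR  17 = 135
 91 XOR 251 = 160
210 XOR  35 = 241
128 XOR 182 =  54
244 XOR 170 =  94
  9 XOR 251 = 242
251 XOR 168 =  83
 46 XOR 204 = 226
  2 XOR 183 = 181
247 XOR  22 = 225
 93 XOR 158 = 195

10000111 10100000 11110001 00110110 01011110 11110010 01010011 11100010 10110101 11100001 11000011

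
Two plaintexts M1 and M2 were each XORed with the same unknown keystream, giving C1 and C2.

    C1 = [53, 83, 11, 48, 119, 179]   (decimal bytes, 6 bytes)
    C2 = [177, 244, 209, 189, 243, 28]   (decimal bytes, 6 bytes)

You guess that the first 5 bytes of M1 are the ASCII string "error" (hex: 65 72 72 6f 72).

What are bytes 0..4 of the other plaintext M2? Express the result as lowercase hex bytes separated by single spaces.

First, C1 ⊕ C2 = (M1 ⊕ K) ⊕ (M2 ⊕ K) = M1 ⊕ M2, so the key drops out. Then M2 = (M1 ⊕ M2) ⊕ M1 over the first 5 bytes.
byte 0: (35 ⊕ b1) ⊕ 65 = 84 ⊕ 65 = e1
byte 1: (53 ⊕ f4) ⊕ 72 = a7 ⊕ 72 = d5
byte 2: (0b ⊕ d1) ⊕ 72 = da ⊕ 72 = a8
byte 3: (30 ⊕ bd) ⊕ 6f = 8d ⊕ 6f = e2
byte 4: (77 ⊕ f3) ⊕ 72 = 84 ⊕ 72 = f6

e1 d5 a8 e2 f6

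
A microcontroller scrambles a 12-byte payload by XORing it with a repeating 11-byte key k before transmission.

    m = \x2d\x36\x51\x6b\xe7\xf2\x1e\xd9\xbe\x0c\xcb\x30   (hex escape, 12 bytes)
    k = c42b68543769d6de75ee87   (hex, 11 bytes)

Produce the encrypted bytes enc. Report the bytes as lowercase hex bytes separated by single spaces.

e9 1d 39 3f d0 9b c8 07 cb e2 4c f4

The 11-byte key repeats, so the effective keystream is c4 2b 68 54 37 69 d6 de 75 ee 87 c4.
byte 0:  45 XOR 196 = 233
byte 1:  54 XOR  43 =  29
byte 2:  81 XOR 104 =  57
byte 3: 107 XOR  84 =  63
byte 4: 231 XOR  55 = 208
byte 5: 242 XOR 105 = 155
byte 6:  30 XOR 214 = 200
byte 7: 217 XOR 222 =   7
byte 8: 190 XOR 117 = 203
byte 9:  12 XOR 238 = 226
byte 10: 203 XOR 135 =  76
byte 11:  48 XOR 196 = 244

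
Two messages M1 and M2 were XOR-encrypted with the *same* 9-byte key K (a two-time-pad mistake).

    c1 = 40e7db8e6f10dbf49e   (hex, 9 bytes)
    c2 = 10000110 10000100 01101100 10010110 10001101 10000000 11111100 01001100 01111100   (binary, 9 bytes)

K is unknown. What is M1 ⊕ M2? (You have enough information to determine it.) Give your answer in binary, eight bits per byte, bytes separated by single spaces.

c1 ⊕ c2 = (M1 ⊕ K) ⊕ (M2 ⊕ K) = M1 ⊕ M2 — the shared key cancels under XOR.
40 ^ 86 = c6
e7 ^ 84 = 63
db ^ 6c = b7
8e ^ 96 = 18
6f ^ 8d = e2
10 ^ 80 = 90
db ^ fc = 27
f4 ^ 4c = b8
9e ^ 7c = e2

11000110 01100011 10110111 00011000 11100010 10010000 00100111 10111000 11100010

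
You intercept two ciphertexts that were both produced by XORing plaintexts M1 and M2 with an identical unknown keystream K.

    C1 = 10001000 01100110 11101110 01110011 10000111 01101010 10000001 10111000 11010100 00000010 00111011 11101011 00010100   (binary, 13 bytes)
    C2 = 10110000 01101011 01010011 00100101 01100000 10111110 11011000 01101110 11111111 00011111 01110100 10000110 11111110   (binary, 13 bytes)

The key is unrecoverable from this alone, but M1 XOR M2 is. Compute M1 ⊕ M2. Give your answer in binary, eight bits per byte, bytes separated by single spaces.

C1 ⊕ C2 = (M1 ⊕ K) ⊕ (M2 ⊕ K) = M1 ⊕ M2 — the shared key cancels under XOR.
88 ⊕ b0 = 38
66 ⊕ 6b = 0d
ee ⊕ 53 = bd
73 ⊕ 25 = 56
87 ⊕ 60 = e7
6a ⊕ be = d4
81 ⊕ d8 = 59
b8 ⊕ 6e = d6
d4 ⊕ ff = 2b
02 ⊕ 1f = 1d
3b ⊕ 74 = 4f
eb ⊕ 86 = 6d
14 ⊕ fe = ea

00111000 00001101 10111101 01010110 11100111 11010100 01011001 11010110 00101011 00011101 01001111 01101101 11101010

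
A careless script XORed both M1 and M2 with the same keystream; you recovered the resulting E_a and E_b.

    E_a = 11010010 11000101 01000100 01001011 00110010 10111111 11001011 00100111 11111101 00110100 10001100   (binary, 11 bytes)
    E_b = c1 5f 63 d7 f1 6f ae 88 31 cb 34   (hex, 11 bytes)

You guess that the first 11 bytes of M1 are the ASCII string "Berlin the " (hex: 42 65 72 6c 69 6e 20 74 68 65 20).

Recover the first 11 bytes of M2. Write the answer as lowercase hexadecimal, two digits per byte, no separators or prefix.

First, E_a ⊕ E_b = (M1 ⊕ K) ⊕ (M2 ⊕ K) = M1 ⊕ M2, so the key drops out. Then M2 = (M1 ⊕ M2) ⊕ M1 over the first 11 bytes.
byte 0: (d2 ^ c1) ^ 42 = 13 ^ 42 = 51
byte 1: (c5 ^ 5f) ^ 65 = 9a ^ 65 = ff
byte 2: (44 ^ 63) ^ 72 = 27 ^ 72 = 55
byte 3: (4b ^ d7) ^ 6c = 9c ^ 6c = f0
byte 4: (32 ^ f1) ^ 69 = c3 ^ 69 = aa
byte 5: (bf ^ 6f) ^ 6e = d0 ^ 6e = be
byte 6: (cb ^ ae) ^ 20 = 65 ^ 20 = 45
byte 7: (27 ^ 88) ^ 74 = af ^ 74 = db
byte 8: (fd ^ 31) ^ 68 = cc ^ 68 = a4
byte 9: (34 ^ cb) ^ 65 = ff ^ 65 = 9a
byte 10: (8c ^ 34) ^ 20 = b8 ^ 20 = 98

51ff55f0aabe45dba49a98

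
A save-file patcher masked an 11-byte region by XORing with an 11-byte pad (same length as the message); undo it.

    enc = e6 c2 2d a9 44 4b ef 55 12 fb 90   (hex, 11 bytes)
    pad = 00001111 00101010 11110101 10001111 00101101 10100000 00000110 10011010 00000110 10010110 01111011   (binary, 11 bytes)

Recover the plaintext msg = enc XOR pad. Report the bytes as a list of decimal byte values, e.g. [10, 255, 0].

[233, 232, 216, 38, 105, 235, 233, 207, 20, 109, 235]

byte 0: 230 ^  15 = 233
byte 1: 194 ^  42 = 232
byte 2:  45 ^ 245 = 216
byte 3: 169 ^ 143 =  38
byte 4:  68 ^  45 = 105
byte 5:  75 ^ 160 = 235
byte 6: 239 ^   6 = 233
byte 7:  85 ^ 154 = 207
byte 8:  18 ^   6 =  20
byte 9: 251 ^ 150 = 109
byte 10: 144 ^ 123 = 235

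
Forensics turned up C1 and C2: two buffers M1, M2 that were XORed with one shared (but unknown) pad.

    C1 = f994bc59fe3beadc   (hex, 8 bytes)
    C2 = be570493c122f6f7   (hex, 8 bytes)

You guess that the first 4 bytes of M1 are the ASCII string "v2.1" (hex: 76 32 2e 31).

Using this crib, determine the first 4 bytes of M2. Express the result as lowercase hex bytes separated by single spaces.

31 f1 96 fb

First, C1 ⊕ C2 = (M1 ⊕ K) ⊕ (M2 ⊕ K) = M1 ⊕ M2, so the key drops out. Then M2 = (M1 ⊕ M2) ⊕ M1 over the first 4 bytes.
byte 0: (f9 ^ be) ^ 76 = 47 ^ 76 = 31
byte 1: (94 ^ 57) ^ 32 = c3 ^ 32 = f1
byte 2: (bc ^ 04) ^ 2e = b8 ^ 2e = 96
byte 3: (59 ^ 93) ^ 31 = ca ^ 31 = fb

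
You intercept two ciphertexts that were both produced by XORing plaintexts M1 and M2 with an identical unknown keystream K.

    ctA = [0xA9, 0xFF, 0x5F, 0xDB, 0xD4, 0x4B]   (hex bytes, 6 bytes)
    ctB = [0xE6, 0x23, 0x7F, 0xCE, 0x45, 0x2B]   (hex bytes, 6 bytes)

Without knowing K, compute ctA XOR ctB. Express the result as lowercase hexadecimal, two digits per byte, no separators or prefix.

4fdc20159160

ctA ⊕ ctB = (M1 ⊕ K) ⊕ (M2 ⊕ K) = M1 ⊕ M2 — the shared key cancels under XOR.
a9 ⊕ e6 = 4f
ff ⊕ 23 = dc
5f ⊕ 7f = 20
db ⊕ ce = 15
d4 ⊕ 45 = 91
4b ⊕ 2b = 60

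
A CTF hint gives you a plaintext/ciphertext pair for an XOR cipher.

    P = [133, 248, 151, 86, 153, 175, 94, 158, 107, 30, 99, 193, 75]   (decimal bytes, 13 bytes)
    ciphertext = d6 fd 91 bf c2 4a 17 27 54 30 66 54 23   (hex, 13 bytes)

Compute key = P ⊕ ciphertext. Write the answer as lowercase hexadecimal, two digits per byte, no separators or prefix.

530506e95be549b93f2e059568

Since ciphertext = P ⊕ key, XORing both sides with P gives key = P ⊕ ciphertext.
85 ⊕ d6 = 53
f8 ⊕ fd = 05
97 ⊕ 91 = 06
56 ⊕ bf = e9
99 ⊕ c2 = 5b
af ⊕ 4a = e5
5e ⊕ 17 = 49
9e ⊕ 27 = b9
6b ⊕ 54 = 3f
1e ⊕ 30 = 2e
63 ⊕ 66 = 05
c1 ⊕ 54 = 95
4b ⊕ 23 = 68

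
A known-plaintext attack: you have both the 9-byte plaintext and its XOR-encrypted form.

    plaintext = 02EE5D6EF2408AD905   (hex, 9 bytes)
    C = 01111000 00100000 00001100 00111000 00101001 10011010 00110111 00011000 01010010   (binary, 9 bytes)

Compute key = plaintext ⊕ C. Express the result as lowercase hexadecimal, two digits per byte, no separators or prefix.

7ace5156dbdabdc157

Since C = plaintext ⊕ key, XORing both sides with plaintext gives key = plaintext ⊕ C.
  2 ^ 120 = 122
238 ^  32 = 206
 93 ^  12 =  81
110 ^  56 =  86
242 ^  41 = 219
 64 ^ 154 = 218
138 ^  55 = 189
217 ^  24 = 193
  5 ^  82 =  87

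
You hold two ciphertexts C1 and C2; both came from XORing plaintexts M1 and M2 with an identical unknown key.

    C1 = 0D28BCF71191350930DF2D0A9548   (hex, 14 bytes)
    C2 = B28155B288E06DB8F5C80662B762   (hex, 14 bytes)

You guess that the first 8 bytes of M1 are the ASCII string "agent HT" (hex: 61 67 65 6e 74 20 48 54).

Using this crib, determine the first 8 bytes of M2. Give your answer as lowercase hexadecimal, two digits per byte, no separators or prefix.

First, C1 ⊕ C2 = (M1 ⊕ K) ⊕ (M2 ⊕ K) = M1 ⊕ M2, so the key drops out. Then M2 = (M1 ⊕ M2) ⊕ M1 over the first 8 bytes.
byte 0: (0d ⊕ b2) ⊕ 61 = bf ⊕ 61 = de
byte 1: (28 ⊕ 81) ⊕ 67 = a9 ⊕ 67 = ce
byte 2: (bc ⊕ 55) ⊕ 65 = e9 ⊕ 65 = 8c
byte 3: (f7 ⊕ b2) ⊕ 6e = 45 ⊕ 6e = 2b
byte 4: (11 ⊕ 88) ⊕ 74 = 99 ⊕ 74 = ed
byte 5: (91 ⊕ e0) ⊕ 20 = 71 ⊕ 20 = 51
byte 6: (35 ⊕ 6d) ⊕ 48 = 58 ⊕ 48 = 10
byte 7: (09 ⊕ b8) ⊕ 54 = b1 ⊕ 54 = e5

dece8c2bed5110e5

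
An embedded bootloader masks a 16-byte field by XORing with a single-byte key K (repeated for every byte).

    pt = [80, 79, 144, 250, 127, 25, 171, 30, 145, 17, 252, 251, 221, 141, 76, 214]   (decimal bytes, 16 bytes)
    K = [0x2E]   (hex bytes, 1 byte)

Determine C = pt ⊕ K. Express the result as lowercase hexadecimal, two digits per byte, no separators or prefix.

The 1-byte key repeats, so the effective keystream is 2e 2e 2e 2e 2e 2e 2e 2e 2e 2e 2e 2e 2e 2e 2e 2e.
byte 0: 50 ^ 2e = 7e
byte 1: 4f ^ 2e = 61
byte 2: 90 ^ 2e = be
byte 3: fa ^ 2e = d4
byte 4: 7f ^ 2e = 51
byte 5: 19 ^ 2e = 37
byte 6: ab ^ 2e = 85
byte 7: 1e ^ 2e = 30
byte 8: 91 ^ 2e = bf
byte 9: 11 ^ 2e = 3f
byte 10: fc ^ 2e = d2
byte 11: fb ^ 2e = d5
byte 12: dd ^ 2e = f3
byte 13: 8d ^ 2e = a3
byte 14: 4c ^ 2e = 62
byte 15: d6 ^ 2e = f8

7e61bed451378530bf3fd2d5f3a362f8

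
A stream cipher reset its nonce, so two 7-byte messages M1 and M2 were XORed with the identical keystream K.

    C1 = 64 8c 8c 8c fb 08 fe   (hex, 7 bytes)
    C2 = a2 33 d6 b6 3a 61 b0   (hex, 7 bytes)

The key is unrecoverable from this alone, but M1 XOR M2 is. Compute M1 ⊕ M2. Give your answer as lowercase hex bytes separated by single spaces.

c6 bf 5a 3a c1 69 4e

C1 ⊕ C2 = (M1 ⊕ K) ⊕ (M2 ⊕ K) = M1 ⊕ M2 — the shared key cancels under XOR.
byte 0: 64 xor a2 = c6
byte 1: 8c xor 33 = bf
byte 2: 8c xor d6 = 5a
byte 3: 8c xor b6 = 3a
byte 4: fb xor 3a = c1
byte 5: 08 xor 61 = 69
byte 6: fe xor b0 = 4e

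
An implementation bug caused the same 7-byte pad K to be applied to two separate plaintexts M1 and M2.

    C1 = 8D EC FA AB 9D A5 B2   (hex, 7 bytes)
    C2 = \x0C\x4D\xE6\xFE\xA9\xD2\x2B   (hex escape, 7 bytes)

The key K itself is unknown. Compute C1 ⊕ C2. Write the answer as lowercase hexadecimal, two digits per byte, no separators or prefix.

81a11c55347799

C1 ⊕ C2 = (M1 ⊕ K) ⊕ (M2 ⊕ K) = M1 ⊕ M2 — the shared key cancels under XOR.
byte 0: 8d XOR 0c = 81
byte 1: ec XOR 4d = a1
byte 2: fa XOR e6 = 1c
byte 3: ab XOR fe = 55
byte 4: 9d XOR a9 = 34
byte 5: a5 XOR d2 = 77
byte 6: b2 XOR 2b = 99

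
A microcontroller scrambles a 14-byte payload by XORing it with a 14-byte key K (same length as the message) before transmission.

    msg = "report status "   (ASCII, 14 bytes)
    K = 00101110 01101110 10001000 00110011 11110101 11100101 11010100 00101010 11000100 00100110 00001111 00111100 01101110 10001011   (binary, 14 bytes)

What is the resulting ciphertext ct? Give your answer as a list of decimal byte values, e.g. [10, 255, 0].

[92, 11, 248, 92, 135, 145, 244, 89, 176, 71, 123, 73, 29, 171]

byte 0: 72 ^ 2e = 5c
byte 1: 65 ^ 6e = 0b
byte 2: 70 ^ 88 = f8
byte 3: 6f ^ 33 = 5c
byte 4: 72 ^ f5 = 87
byte 5: 74 ^ e5 = 91
byte 6: 20 ^ d4 = f4
byte 7: 73 ^ 2a = 59
byte 8: 74 ^ c4 = b0
byte 9: 61 ^ 26 = 47
byte 10: 74 ^ 0f = 7b
byte 11: 75 ^ 3c = 49
byte 12: 73 ^ 6e = 1d
byte 13: 20 ^ 8b = ab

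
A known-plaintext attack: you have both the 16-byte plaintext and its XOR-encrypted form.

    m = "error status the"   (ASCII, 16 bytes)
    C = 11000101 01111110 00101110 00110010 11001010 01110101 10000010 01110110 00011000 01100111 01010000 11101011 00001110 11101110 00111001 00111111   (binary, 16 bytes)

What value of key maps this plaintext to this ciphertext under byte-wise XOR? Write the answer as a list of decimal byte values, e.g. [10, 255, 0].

Since C = m ⊕ key, XORing both sides with m gives key = m ⊕ C.
byte 0: 65 xor c5 = a0
byte 1: 72 xor 7e = 0c
byte 2: 72 xor 2e = 5c
byte 3: 6f xor 32 = 5d
byte 4: 72 xor ca = b8
byte 5: 20 xor 75 = 55
byte 6: 73 xor 82 = f1
byte 7: 74 xor 76 = 02
byte 8: 61 xor 18 = 79
byte 9: 74 xor 67 = 13
byte 10: 75 xor 50 = 25
byte 11: 73 xor eb = 98
byte 12: 20 xor 0e = 2e
byte 13: 74 xor ee = 9a
byte 14: 68 xor 39 = 51
byte 15: 65 xor 3f = 5a

[160, 12, 92, 93, 184, 85, 241, 2, 121, 19, 37, 152, 46, 154, 81, 90]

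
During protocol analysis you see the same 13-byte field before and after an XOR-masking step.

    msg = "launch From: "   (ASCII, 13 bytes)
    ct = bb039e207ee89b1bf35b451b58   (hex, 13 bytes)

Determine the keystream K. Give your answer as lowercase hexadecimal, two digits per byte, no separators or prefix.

d762eb4e1d80bb5d8134282178

Since ct = msg ⊕ K, XORing both sides with msg gives K = msg ⊕ ct.
6c XOR bb = d7
61 XOR 03 = 62
75 XOR 9e = eb
6e XOR 20 = 4e
63 XOR 7e = 1d
68 XOR e8 = 80
20 XOR 9b = bb
46 XOR 1b = 5d
72 XOR f3 = 81
6f XOR 5b = 34
6d XOR 45 = 28
3a XOR 1b = 21
20 XOR 58 = 78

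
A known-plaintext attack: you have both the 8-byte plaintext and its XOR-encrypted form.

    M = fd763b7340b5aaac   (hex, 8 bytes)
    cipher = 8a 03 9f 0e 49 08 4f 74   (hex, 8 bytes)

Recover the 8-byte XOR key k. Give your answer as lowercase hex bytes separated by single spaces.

Since cipher = M ⊕ k, XORing both sides with M gives k = M ⊕ cipher.
byte 0: 11111101 ^ 10001010 = 01110111
byte 1: 01110110 ^ 00000011 = 01110101
byte 2: 00111011 ^ 10011111 = 10100100
byte 3: 01110011 ^ 00001110 = 01111101
byte 4: 01000000 ^ 01001001 = 00001001
byte 5: 10110101 ^ 00001000 = 10111101
byte 6: 10101010 ^ 01001111 = 11100101
byte 7: 10101100 ^ 01110100 = 11011000

77 75 a4 7d 09 bd e5 d8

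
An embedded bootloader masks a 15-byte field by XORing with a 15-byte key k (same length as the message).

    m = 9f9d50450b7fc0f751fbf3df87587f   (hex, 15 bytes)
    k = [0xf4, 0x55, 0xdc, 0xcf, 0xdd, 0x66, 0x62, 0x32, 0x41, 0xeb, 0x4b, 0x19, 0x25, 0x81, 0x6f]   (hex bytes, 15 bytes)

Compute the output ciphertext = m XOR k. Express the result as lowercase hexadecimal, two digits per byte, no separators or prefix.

6bc88c8ad619a2c51010b8c6a2d910

159 ⊕ 244 = 107
157 ⊕  85 = 200
 80 ⊕ 220 = 140
 69 ⊕ 207 = 138
 11 ⊕ 221 = 214
127 ⊕ 102 =  25
192 ⊕  98 = 162
247 ⊕  50 = 197
 81 ⊕  65 =  16
251 ⊕ 235 =  16
243 ⊕  75 = 184
223 ⊕  25 = 198
135 ⊕  37 = 162
 88 ⊕ 129 = 217
127 ⊕ 111 =  16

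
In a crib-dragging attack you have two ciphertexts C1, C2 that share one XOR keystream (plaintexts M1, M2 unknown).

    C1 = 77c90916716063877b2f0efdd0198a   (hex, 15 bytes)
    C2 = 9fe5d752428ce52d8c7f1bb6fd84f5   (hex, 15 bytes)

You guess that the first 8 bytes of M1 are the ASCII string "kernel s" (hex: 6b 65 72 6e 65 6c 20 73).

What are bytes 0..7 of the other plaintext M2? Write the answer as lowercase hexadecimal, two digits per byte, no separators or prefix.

First, C1 ⊕ C2 = (M1 ⊕ K) ⊕ (M2 ⊕ K) = M1 ⊕ M2, so the key drops out. Then M2 = (M1 ⊕ M2) ⊕ M1 over the first 8 bytes.
byte 0: (77 xor 9f) xor 6b = e8 xor 6b = 83
byte 1: (c9 xor e5) xor 65 = 2c xor 65 = 49
byte 2: (09 xor d7) xor 72 = de xor 72 = ac
byte 3: (16 xor 52) xor 6e = 44 xor 6e = 2a
byte 4: (71 xor 42) xor 65 = 33 xor 65 = 56
byte 5: (60 xor 8c) xor 6c = ec xor 6c = 80
byte 6: (63 xor e5) xor 20 = 86 xor 20 = a6
byte 7: (87 xor 2d) xor 73 = aa xor 73 = d9

8349ac2a5680a6d9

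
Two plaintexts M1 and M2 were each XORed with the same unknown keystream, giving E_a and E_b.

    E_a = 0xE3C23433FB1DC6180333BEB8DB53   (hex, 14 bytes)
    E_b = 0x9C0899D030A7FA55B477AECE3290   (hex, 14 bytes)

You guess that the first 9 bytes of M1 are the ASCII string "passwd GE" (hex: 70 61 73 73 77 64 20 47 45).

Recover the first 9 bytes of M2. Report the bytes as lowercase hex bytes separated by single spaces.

0f ab de 90 bc de 1c 0a f2

First, E_a ⊕ E_b = (M1 ⊕ K) ⊕ (M2 ⊕ K) = M1 ⊕ M2, so the key drops out. Then M2 = (M1 ⊕ M2) ⊕ M1 over the first 9 bytes.
byte 0: (e3 xor 9c) xor 70 = 7f xor 70 = 0f
byte 1: (c2 xor 08) xor 61 = ca xor 61 = ab
byte 2: (34 xor 99) xor 73 = ad xor 73 = de
byte 3: (33 xor d0) xor 73 = e3 xor 73 = 90
byte 4: (fb xor 30) xor 77 = cb xor 77 = bc
byte 5: (1d xor a7) xor 64 = ba xor 64 = de
byte 6: (c6 xor fa) xor 20 = 3c xor 20 = 1c
byte 7: (18 xor 55) xor 47 = 4d xor 47 = 0a
byte 8: (03 xor b4) xor 45 = b7 xor 45 = f2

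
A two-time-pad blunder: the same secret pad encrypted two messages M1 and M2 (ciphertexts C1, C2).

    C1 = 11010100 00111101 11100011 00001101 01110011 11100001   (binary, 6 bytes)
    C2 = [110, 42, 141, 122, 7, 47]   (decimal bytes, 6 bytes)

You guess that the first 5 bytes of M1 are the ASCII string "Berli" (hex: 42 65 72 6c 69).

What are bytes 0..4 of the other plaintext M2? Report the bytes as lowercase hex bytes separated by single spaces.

f8 72 1c 1b 1d

First, C1 ⊕ C2 = (M1 ⊕ K) ⊕ (M2 ⊕ K) = M1 ⊕ M2, so the key drops out. Then M2 = (M1 ⊕ M2) ⊕ M1 over the first 5 bytes.
byte 0: (d4 ⊕ 6e) ⊕ 42 = ba ⊕ 42 = f8
byte 1: (3d ⊕ 2a) ⊕ 65 = 17 ⊕ 65 = 72
byte 2: (e3 ⊕ 8d) ⊕ 72 = 6e ⊕ 72 = 1c
byte 3: (0d ⊕ 7a) ⊕ 6c = 77 ⊕ 6c = 1b
byte 4: (73 ⊕ 07) ⊕ 69 = 74 ⊕ 69 = 1d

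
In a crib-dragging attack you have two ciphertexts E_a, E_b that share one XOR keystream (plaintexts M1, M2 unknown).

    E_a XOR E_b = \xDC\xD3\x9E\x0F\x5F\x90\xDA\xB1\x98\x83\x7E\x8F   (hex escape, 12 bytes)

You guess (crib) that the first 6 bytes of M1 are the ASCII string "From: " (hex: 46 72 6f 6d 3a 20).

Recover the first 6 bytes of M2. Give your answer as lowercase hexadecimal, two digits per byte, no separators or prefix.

Since E_a ⊕ E_b = M1 ⊕ M2, XORing with the guessed M1 bytes yields the corresponding M2 bytes: M2 = (E_a ⊕ E_b) ⊕ M1.
220 ^  70 = 154
211 ^ 114 = 161
158 ^ 111 = 241
 15 ^ 109 =  98
 95 ^  58 = 101
144 ^  32 = 176

9aa1f16265b0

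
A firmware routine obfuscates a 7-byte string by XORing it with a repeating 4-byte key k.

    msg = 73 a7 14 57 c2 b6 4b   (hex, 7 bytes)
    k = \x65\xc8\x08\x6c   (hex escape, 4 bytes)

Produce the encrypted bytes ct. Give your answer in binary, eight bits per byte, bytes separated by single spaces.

00010110 01101111 00011100 00111011 10100111 01111110 01000011

The 4-byte key repeats, so the effective keystream is 65 c8 08 6c 65 c8 08.
byte 0: 73 ⊕ 65 = 16
byte 1: a7 ⊕ c8 = 6f
byte 2: 14 ⊕ 08 = 1c
byte 3: 57 ⊕ 6c = 3b
byte 4: c2 ⊕ 65 = a7
byte 5: b6 ⊕ c8 = 7e
byte 6: 4b ⊕ 08 = 43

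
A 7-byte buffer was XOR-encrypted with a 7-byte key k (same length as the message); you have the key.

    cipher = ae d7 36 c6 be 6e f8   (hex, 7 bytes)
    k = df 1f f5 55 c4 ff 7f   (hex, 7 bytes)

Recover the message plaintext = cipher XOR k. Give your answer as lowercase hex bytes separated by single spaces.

10101110 ^ 11011111 = 01110001
11010111 ^ 00011111 = 11001000
00110110 ^ 11110101 = 11000011
11000110 ^ 01010101 = 10010011
10111110 ^ 11000100 = 01111010
01101110 ^ 11111111 = 10010001
11111000 ^ 01111111 = 10000111

71 c8 c3 93 7a 91 87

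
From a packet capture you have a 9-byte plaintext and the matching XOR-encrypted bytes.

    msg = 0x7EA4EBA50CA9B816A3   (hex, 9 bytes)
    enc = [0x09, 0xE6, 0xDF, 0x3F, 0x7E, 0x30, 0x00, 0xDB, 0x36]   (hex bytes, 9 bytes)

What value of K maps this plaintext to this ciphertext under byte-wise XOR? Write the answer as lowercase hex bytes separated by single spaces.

77 42 34 9a 72 99 b8 cd 95

Since enc = msg ⊕ K, XORing both sides with msg gives K = msg ⊕ enc.
01111110 XOR 00001001 = 01110111
10100100 XOR 11100110 = 01000010
11101011 XOR 11011111 = 00110100
10100101 XOR 00111111 = 10011010
00001100 XOR 01111110 = 01110010
10101001 XOR 00110000 = 10011001
10111000 XOR 00000000 = 10111000
00010110 XOR 11011011 = 11001101
10100011 XOR 00110110 = 10010101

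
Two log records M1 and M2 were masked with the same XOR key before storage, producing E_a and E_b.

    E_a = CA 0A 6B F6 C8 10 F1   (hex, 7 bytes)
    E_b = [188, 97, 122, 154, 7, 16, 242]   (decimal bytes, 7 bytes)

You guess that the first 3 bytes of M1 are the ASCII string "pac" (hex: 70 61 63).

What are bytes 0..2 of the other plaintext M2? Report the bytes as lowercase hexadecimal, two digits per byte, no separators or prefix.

060a72

First, E_a ⊕ E_b = (M1 ⊕ K) ⊕ (M2 ⊕ K) = M1 ⊕ M2, so the key drops out. Then M2 = (M1 ⊕ M2) ⊕ M1 over the first 3 bytes.
byte 0: (ca ^ bc) ^ 70 = 76 ^ 70 = 06
byte 1: (0a ^ 61) ^ 61 = 6b ^ 61 = 0a
byte 2: (6b ^ 7a) ^ 63 = 11 ^ 63 = 72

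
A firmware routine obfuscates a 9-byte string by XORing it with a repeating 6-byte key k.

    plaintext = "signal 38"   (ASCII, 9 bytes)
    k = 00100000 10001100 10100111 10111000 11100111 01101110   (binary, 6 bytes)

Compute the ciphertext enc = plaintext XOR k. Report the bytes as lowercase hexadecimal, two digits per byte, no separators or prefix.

53e5c0d6860200bf9f

The 6-byte key repeats, so the effective keystream is 20 8c a7 b8 e7 6e 20 8c a7.
byte 0: 115 xor  32 =  83
byte 1: 105 xor 140 = 229
byte 2: 103 xor 167 = 192
byte 3: 110 xor 184 = 214
byte 4:  97 xor 231 = 134
byte 5: 108 xor 110 =   2
byte 6:  32 xor  32 =   0
byte 7:  51 xor 140 = 191
byte 8:  56 xor 167 = 159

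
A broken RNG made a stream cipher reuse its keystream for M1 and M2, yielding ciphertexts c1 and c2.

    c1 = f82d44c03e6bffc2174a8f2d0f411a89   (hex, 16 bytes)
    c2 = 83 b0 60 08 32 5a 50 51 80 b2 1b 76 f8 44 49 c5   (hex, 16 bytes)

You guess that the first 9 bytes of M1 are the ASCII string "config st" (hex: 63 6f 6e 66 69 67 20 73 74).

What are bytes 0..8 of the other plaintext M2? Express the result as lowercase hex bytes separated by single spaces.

18 f2 4a ae 65 56 8f e0 e3

First, c1 ⊕ c2 = (M1 ⊕ K) ⊕ (M2 ⊕ K) = M1 ⊕ M2, so the key drops out. Then M2 = (M1 ⊕ M2) ⊕ M1 over the first 9 bytes.
byte 0: (f8 XOR 83) XOR 63 = 7b XOR 63 = 18
byte 1: (2d XOR b0) XOR 6f = 9d XOR 6f = f2
byte 2: (44 XOR 60) XOR 6e = 24 XOR 6e = 4a
byte 3: (c0 XOR 08) XOR 66 = c8 XOR 66 = ae
byte 4: (3e XOR 32) XOR 69 = 0c XOR 69 = 65
byte 5: (6b XOR 5a) XOR 67 = 31 XOR 67 = 56
byte 6: (ff XOR 50) XOR 20 = af XOR 20 = 8f
byte 7: (c2 XOR 51) XOR 73 = 93 XOR 73 = e0
byte 8: (17 XOR 80) XOR 74 = 97 XOR 74 = e3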